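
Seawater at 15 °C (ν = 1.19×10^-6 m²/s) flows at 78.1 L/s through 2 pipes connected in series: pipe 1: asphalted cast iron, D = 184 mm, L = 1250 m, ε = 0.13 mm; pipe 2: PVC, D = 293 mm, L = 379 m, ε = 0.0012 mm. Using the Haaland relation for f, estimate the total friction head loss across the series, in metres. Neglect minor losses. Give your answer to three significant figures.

Pipe 1: V = 2.937 m/s, Re = 4.54×10^5, ε/D = 7.07×10^-4, f = 0.01884, h_1 = f(L/D)V²/2g = 56.28 m
Pipe 2: V = 1.158 m/s, Re = 2.85×10^5, ε/D = 4.10×10^-6, f = 0.01451, h_2 = f(L/D)V²/2g = 1.284 m
Series → Q common, losses add: H = Σh = 57.56 m

H ≈ 57.6 m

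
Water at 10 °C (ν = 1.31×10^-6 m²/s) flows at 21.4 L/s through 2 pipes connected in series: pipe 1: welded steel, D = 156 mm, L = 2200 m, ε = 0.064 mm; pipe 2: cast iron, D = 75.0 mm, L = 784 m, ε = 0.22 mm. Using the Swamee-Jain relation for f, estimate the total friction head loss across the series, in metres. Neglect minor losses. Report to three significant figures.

Pipe 1: V = 1.120 m/s, Re = 1.33×10^5, ε/D = 4.10×10^-4, f = 0.01929, h_1 = f(L/D)V²/2g = 17.38 m
Pipe 2: V = 4.844 m/s, Re = 2.77×10^5, ε/D = 0.00293, f = 0.02665, h_2 = f(L/D)V²/2g = 333.2 m
Series → Q common, losses add: H = Σh = 350.5 m

H ≈ 351 m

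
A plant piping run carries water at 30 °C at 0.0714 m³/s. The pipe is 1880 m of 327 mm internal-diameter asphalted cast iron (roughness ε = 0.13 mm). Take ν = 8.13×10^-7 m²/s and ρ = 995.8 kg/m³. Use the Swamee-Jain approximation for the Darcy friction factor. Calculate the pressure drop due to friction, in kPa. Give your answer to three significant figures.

V = 4Q/(πD²) = 4·0.0714/(π·0.327²) = 0.8502 m/s
Re = VD/ν = 0.8502·0.327/8.13×10^-7 = 3.42×10^5 → turbulent
ε/D = 0.13/327 = 3.98×10^-4
Swamee-Jain: f = 0.01753
h_f = f(L/D)V²/(2g) = 0.01753·(1880/0.327)·0.8502²/(2·9.81) = 3.714 m
Δp = ρg·h_f = 995.8·9.81·3.714 = 36.28 kPa

Δp ≈ 36.3 kPa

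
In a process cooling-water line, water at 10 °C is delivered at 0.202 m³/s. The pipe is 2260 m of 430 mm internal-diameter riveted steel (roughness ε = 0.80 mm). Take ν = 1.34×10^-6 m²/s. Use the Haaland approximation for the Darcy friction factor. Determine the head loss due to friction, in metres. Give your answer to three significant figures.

h_f ≈ 12.1 m

V = 4Q/(πD²) = 4·0.202/(π·0.430²) = 1.391 m/s
Re = VD/ν = 1.391·0.430/1.34×10^-6 = 4.46×10^5 → turbulent
ε/D = 0.80/430 = 0.00186
Haaland: f = 0.02340
h_f = f(L/D)V²/(2g) = 0.02340·(2260/0.430)·1.391²/(2·9.81) = 12.13 m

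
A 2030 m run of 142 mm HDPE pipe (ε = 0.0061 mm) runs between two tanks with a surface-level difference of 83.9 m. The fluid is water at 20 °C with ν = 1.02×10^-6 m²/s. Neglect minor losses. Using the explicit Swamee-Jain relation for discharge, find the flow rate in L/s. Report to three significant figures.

Q ≈ 45.0 L/s

Swamee-Jain (Type II): Q = -0.965·√(gD⁵h_f/L)·ln[ε/(3.7D) + √(3.17ν²L/(gD³h_f))]
√(gD⁵h_f/L) = √(9.81·0.142⁵·83.9/2030) = 0.004838
ε/(3.7D) = 1.16×10^-5; √(3.17ν²L/(gD³h_f)) = 5.33×10^-5
Q = -0.965·0.004838·ln(6.491×10^-5) = 0.04502 m³/s
Check: V = 2.84 m/s, Re = 3.96×10^5, f = 0.01423, h_f = 83.8 m ≈ 83.9 m ✓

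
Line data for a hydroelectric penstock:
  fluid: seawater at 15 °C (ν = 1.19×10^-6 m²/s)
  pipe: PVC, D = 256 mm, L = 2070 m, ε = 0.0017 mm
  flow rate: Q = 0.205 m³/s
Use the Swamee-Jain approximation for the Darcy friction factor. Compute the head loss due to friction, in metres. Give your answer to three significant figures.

h_f ≈ 78.9 m

V = 4Q/(πD²) = 4·0.205/(π·0.256²) = 3.983 m/s
Re = VD/ν = 3.983·0.256/1.19×10^-6 = 8.57×10^5 → turbulent
ε/D = 0.0017/256 = 6.64×10^-6
Swamee-Jain: f = 0.01207
h_f = f(L/D)V²/(2g) = 0.01207·(2070/0.256)·3.983²/(2·9.81) = 78.88 m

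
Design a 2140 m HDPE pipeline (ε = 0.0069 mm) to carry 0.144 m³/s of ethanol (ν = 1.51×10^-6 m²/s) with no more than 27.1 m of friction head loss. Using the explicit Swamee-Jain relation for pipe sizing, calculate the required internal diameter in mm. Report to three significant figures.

Swamee-Jain (Type III): D = 0.66·[ε^1.25·(LQ²/(gh_f))^4.75 + ν·Q^9.4·(L/(gh_f))^5.2]^0.04
LQ²/(gh_f) = 0.1669; L/(gh_f) = 8.050
Term 1 = ε^1.25·(…)^4.75 = 7.17×10^-11; Term 2 = ν·Q^9.4·(…)^5.2 = 9.50×10^-10
D = 0.66·(7.17×10^-11 + 9.50×10^-10)^0.04 = 0.2883 m = 288 mm
Check: V = 2.21 m/s, Re = 4.21×10^5, f = 0.01384, h_f = 25.5 m ≈ 27.1 m ✓

D ≈ 288 mm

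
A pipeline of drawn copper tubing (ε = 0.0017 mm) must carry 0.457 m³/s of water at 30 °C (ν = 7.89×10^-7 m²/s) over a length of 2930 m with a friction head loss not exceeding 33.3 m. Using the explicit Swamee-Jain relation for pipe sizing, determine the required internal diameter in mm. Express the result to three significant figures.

D ≈ 443 mm

Swamee-Jain (Type III): D = 0.66·[ε^1.25·(LQ²/(gh_f))^4.75 + ν·Q^9.4·(L/(gh_f))^5.2]^0.04
LQ²/(gh_f) = 1.873; L/(gh_f) = 8.969
Term 1 = ε^1.25·(…)^4.75 = 1.21×10^-6; Term 2 = ν·Q^9.4·(…)^5.2 = 4.51×10^-5
D = 0.66·(1.21×10^-6 + 4.51×10^-5)^0.04 = 0.4428 m = 443 mm
Check: V = 2.97 m/s, Re = 1.67×10^6, f = 0.01080, h_f = 32.1 m ≈ 33.3 m ✓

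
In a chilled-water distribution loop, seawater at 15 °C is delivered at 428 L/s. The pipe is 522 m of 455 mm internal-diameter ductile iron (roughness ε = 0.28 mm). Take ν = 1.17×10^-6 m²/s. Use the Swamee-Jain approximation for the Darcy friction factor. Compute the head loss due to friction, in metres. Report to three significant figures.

V = 4Q/(πD²) = 4·0.428/(π·0.455²) = 2.632 m/s
Re = VD/ν = 2.632·0.455/1.17×10^-6 = 1.02×10^6 → turbulent
ε/D = 0.28/455 = 6.15×10^-4
Swamee-Jain: f = 0.01802
h_f = f(L/D)V²/(2g) = 0.01802·(522/0.455)·2.632²/(2·9.81) = 7.303 m

h_f ≈ 7.30 m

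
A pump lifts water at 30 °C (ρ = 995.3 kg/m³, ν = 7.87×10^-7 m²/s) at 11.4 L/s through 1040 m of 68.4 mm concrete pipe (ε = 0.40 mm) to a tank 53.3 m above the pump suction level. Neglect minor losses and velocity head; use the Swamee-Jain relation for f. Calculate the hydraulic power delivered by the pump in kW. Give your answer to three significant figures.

V = 4Q/(πD²) = 3.102 m/s; Re = 2.70×10^5; ε/D = 0.00585; f = 0.03232
h_f = f(L/D)V²/2g = 241.1 m
Total head H = z + h_f = 53.3 + 241.1 = 294.4 m
P_hyd = ρgQH = 995.3·9.81·0.0114·294.4 = 32.77 kW

P_hyd ≈ 32.8 kW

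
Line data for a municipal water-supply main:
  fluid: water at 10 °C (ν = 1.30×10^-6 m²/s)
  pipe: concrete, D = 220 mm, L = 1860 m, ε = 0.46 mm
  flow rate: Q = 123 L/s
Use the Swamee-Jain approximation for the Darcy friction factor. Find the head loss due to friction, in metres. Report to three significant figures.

V = 4Q/(πD²) = 4·0.123/(π·0.220²) = 3.236 m/s
Re = VD/ν = 3.236·0.220/1.30×10^-6 = 5.48×10^5 → turbulent
ε/D = 0.46/220 = 0.00209
Swamee-Jain: f = 0.02413
h_f = f(L/D)V²/(2g) = 0.02413·(1860/0.220)·3.236²/(2·9.81) = 108.9 m

h_f ≈ 109 m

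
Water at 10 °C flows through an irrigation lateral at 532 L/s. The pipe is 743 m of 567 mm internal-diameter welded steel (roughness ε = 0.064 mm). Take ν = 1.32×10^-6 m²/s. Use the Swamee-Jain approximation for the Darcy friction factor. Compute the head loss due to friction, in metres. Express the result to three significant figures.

V = 4Q/(πD²) = 4·0.532/(π·0.567²) = 2.107 m/s
Re = VD/ν = 2.107·0.567/1.32×10^-6 = 9.05×10^5 → turbulent
ε/D = 0.064/567 = 1.13×10^-4
Swamee-Jain: f = 0.01380
h_f = f(L/D)V²/(2g) = 0.01380·(743/0.567)·2.107²/(2·9.81) = 4.093 m

h_f ≈ 4.09 m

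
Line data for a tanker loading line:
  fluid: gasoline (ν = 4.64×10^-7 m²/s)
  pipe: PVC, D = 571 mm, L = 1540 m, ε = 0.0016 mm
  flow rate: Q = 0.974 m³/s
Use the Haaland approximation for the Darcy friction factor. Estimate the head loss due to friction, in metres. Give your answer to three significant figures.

h_f ≈ 18.3 m

V = 4Q/(πD²) = 4·0.974/(π·0.571²) = 3.804 m/s
Re = VD/ν = 3.804·0.571/4.64×10^-7 = 4.68×10^6 → turbulent
ε/D = 0.0016/571 = 2.80×10^-6
Haaland: f = 0.009218
h_f = f(L/D)V²/(2g) = 0.009218·(1540/0.571)·3.804²/(2·9.81) = 18.33 m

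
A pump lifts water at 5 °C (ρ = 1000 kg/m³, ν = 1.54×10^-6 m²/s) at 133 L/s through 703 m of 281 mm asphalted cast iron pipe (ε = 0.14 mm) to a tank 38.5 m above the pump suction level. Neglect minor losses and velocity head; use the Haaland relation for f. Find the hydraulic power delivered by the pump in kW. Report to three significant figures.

P_hyd ≈ 63.8 kW

V = 4Q/(πD²) = 2.145 m/s; Re = 3.91×10^5; ε/D = 4.98×10^-4; f = 0.01778
h_f = f(L/D)V²/2g = 10.43 m
Total head H = z + h_f = 38.5 + 10.43 = 48.93 m
P_hyd = ρgQH = 1000·9.81·0.133·48.93 = 63.84 kW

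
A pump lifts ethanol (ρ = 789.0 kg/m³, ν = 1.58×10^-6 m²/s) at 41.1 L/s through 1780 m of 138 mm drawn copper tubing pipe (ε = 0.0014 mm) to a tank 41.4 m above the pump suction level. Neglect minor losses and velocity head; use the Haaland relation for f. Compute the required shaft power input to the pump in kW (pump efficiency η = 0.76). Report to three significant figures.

P_shaft ≈ 48.6 kW

V = 4Q/(πD²) = 2.748 m/s; Re = 2.40×10^5; ε/D = 1.01×10^-5; f = 0.01503
h_f = f(L/D)V²/2g = 74.62 m
Total head H = z + h_f = 41.4 + 74.62 = 116.0 m
P_hyd = ρgQH = 789.0·9.81·0.0411·116.0 = 36.91 kW
P_shaft = P_hyd/η = 36.91/0.76 = 48.56 kW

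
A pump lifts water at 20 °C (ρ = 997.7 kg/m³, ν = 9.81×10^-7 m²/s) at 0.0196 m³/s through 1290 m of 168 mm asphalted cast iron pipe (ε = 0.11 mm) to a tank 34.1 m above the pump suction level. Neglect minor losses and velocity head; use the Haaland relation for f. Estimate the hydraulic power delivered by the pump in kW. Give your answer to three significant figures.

P_hyd ≈ 7.71 kW

V = 4Q/(πD²) = 0.8842 m/s; Re = 1.51×10^5; ε/D = 6.55×10^-4; f = 0.01985
h_f = f(L/D)V²/2g = 6.074 m
Total head H = z + h_f = 34.1 + 6.074 = 40.17 m
P_hyd = ρgQH = 997.7·9.81·0.0196·40.17 = 7.707 kW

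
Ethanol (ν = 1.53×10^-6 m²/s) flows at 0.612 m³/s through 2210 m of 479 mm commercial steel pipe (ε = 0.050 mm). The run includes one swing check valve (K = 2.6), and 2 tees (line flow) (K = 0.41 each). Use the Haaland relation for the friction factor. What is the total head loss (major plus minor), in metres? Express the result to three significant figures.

H_L ≈ 38.2 m

V = 4Q/(πD²) = 3.396 m/s; V²/2g = 0.5879 m
Re = 1.06×10^6, ε/D = 1.04×10^-4 → f = 0.01333 (Haaland)
Major: h_f = f(L/D)·V²/2g = 0.01333·4614·0.5879 = 36.15 m
Minor: ΣK = 3.42; h_m = ΣK·V²/2g = 2.011 m
Total H_L = 36.15 + 2.011 = 38.16 m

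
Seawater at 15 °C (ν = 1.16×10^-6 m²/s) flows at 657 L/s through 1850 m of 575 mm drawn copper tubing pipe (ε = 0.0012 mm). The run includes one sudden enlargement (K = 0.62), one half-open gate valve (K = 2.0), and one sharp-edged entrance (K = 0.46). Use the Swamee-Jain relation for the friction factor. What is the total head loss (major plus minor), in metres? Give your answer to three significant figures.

V = 4Q/(πD²) = 2.530 m/s; V²/2g = 0.3263 m
Re = 1.25×10^6, ε/D = 2.09×10^-6 → f = 0.01124 (Swamee-Jain)
Major: h_f = f(L/D)·V²/2g = 0.01124·3217·0.3263 = 11.80 m
Minor: ΣK = 3.08; h_m = ΣK·V²/2g = 1.005 m
Total H_L = 11.80 + 1.005 = 12.80 m

H_L ≈ 12.8 m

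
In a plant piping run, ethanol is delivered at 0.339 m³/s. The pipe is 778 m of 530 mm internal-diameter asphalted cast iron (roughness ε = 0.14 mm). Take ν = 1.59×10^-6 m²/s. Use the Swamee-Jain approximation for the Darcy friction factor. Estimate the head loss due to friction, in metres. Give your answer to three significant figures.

V = 4Q/(πD²) = 4·0.339/(π·0.530²) = 1.537 m/s
Re = VD/ν = 1.537·0.530/1.59×10^-6 = 5.12×10^5 → turbulent
ε/D = 0.14/530 = 2.64×10^-4
Swamee-Jain: f = 0.01605
h_f = f(L/D)V²/(2g) = 0.01605·(778/0.530)·1.537²/(2·9.81) = 2.836 m

h_f ≈ 2.84 m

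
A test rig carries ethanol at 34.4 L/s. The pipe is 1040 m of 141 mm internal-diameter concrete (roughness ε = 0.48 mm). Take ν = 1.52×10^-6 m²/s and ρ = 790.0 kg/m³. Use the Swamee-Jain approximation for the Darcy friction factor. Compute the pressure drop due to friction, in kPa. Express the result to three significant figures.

V = 4Q/(πD²) = 4·0.0344/(π·0.141²) = 2.203 m/s
Re = VD/ν = 2.203·0.141/1.52×10^-6 = 2.04×10^5 → turbulent
ε/D = 0.48/141 = 0.00340
Swamee-Jain: f = 0.02790
h_f = f(L/D)V²/(2g) = 0.02790·(1040/0.141)·2.203²/(2·9.81) = 50.91 m
Δp = ρg·h_f = 790.0·9.81·50.91 = 394.5 kPa

Δp ≈ 395 kPa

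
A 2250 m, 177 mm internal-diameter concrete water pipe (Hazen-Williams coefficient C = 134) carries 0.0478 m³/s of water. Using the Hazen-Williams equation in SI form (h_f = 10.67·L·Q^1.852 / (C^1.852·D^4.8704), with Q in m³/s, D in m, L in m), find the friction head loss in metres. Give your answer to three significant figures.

h_f ≈ 45.5 m

h_f = 10.67·2250·0.0478^1.852 / (134^1.852·0.177^4.8704) = 45.49 m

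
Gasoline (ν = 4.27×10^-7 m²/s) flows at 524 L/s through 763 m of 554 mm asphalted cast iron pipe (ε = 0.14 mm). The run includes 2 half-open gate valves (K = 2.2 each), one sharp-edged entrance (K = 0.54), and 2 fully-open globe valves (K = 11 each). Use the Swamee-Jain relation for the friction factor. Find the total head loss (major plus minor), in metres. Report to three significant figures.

V = 4Q/(πD²) = 2.174 m/s; V²/2g = 0.2408 m
Re = 2.82×10^6, ε/D = 2.53×10^-4 → f = 0.01479 (Swamee-Jain)
Major: h_f = f(L/D)·V²/2g = 0.01479·1377·0.2408 = 4.905 m
Minor: ΣK = 26.9; h_m = ΣK·V²/2g = 6.488 m
Total H_L = 4.905 + 6.488 = 11.39 m

H_L ≈ 11.4 m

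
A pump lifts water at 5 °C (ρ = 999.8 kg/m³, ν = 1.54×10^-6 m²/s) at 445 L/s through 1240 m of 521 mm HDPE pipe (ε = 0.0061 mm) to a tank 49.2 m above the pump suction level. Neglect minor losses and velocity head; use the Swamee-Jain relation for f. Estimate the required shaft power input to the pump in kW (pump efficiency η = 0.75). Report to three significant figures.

V = 4Q/(πD²) = 2.087 m/s; Re = 7.06×10^5; ε/D = 1.17×10^-5; f = 0.01255
h_f = f(L/D)V²/2g = 6.633 m
Total head H = z + h_f = 49.2 + 6.633 = 55.83 m
P_hyd = ρgQH = 999.8·9.81·0.445·55.83 = 243.7 kW
P_shaft = P_hyd/η = 243.7/0.75 = 324.9 kW

P_shaft ≈ 325 kW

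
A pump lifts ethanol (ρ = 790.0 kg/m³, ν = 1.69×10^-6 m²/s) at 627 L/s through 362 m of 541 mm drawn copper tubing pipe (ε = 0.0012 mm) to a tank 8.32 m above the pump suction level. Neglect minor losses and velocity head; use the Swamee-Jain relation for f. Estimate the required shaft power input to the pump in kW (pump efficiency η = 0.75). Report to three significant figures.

P_shaft ≈ 73.5 kW

V = 4Q/(πD²) = 2.728 m/s; Re = 8.73×10^5; ε/D = 2.22×10^-6; f = 0.01193
h_f = f(L/D)V²/2g = 3.027 m
Total head H = z + h_f = 8.32 + 3.027 = 11.35 m
P_hyd = ρgQH = 790.0·9.81·0.627·11.35 = 55.13 kW
P_shaft = P_hyd/η = 55.13/0.75 = 73.51 kW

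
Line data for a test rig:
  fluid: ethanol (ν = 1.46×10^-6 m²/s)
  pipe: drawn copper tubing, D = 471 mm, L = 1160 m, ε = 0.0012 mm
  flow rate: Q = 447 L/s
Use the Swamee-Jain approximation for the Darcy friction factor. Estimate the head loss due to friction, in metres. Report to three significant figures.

V = 4Q/(πD²) = 4·0.447/(π·0.471²) = 2.566 m/s
Re = VD/ν = 2.566·0.471/1.46×10^-6 = 8.28×10^5 → turbulent
ε/D = 0.0012/471 = 2.55×10^-6
Swamee-Jain: f = 0.01204
h_f = f(L/D)V²/(2g) = 0.01204·(1160/0.471)·2.566²/(2·9.81) = 9.950 m

h_f ≈ 9.95 m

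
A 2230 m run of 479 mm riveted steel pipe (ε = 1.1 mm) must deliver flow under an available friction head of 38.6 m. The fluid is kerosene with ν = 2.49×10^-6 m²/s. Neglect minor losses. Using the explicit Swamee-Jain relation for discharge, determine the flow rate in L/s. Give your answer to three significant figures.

Q ≈ 463 L/s

Swamee-Jain (Type II): Q = -0.965·√(gD⁵h_f/L)·ln[ε/(3.7D) + √(3.17ν²L/(gD³h_f))]
√(gD⁵h_f/L) = √(9.81·0.479⁵·38.6/2230) = 0.06544
ε/(3.7D) = 6.21×10^-4; √(3.17ν²L/(gD³h_f)) = 3.25×10^-5
Q = -0.965·0.06544·ln(6.531×10^-4) = 0.4631 m³/s
Check: V = 2.57 m/s, Re = 4.94×10^5, f = 0.02475, h_f = 38.8 m ≈ 38.6 m ✓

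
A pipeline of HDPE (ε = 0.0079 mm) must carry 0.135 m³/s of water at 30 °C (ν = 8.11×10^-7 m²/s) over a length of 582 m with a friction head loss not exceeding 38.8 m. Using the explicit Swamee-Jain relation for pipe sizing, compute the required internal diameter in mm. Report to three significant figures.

D ≈ 196 mm

Swamee-Jain (Type III): D = 0.66·[ε^1.25·(LQ²/(gh_f))^4.75 + ν·Q^9.4·(L/(gh_f))^5.2]^0.04
LQ²/(gh_f) = 0.02787; L/(gh_f) = 1.529
Term 1 = ε^1.25·(…)^4.75 = 1.72×10^-14; Term 2 = ν·Q^9.4·(…)^5.2 = 4.93×10^-14
D = 0.66·(1.72×10^-14 + 4.93×10^-14)^0.04 = 0.1961 m = 196 mm
Check: V = 4.47 m/s, Re = 1.08×10^6, f = 0.01239, h_f = 37.4 m ≈ 38.8 m ✓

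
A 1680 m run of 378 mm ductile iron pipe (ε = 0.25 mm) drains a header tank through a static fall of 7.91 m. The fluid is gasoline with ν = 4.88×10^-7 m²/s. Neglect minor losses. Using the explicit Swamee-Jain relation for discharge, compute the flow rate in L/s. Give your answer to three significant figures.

Q ≈ 156 L/s

Swamee-Jain (Type II): Q = -0.965·√(gD⁵h_f/L)·ln[ε/(3.7D) + √(3.17ν²L/(gD³h_f))]
√(gD⁵h_f/L) = √(9.81·0.378⁵·7.91/1680) = 0.01888
ε/(3.7D) = 1.79×10^-4; √(3.17ν²L/(gD³h_f)) = 1.74×10^-5
Q = -0.965·0.01888·ln(1.961×10^-4) = 0.1555 m³/s
Check: V = 1.39 m/s, Re = 1.07×10^6, f = 0.01828, h_f = 7.95 m ≈ 7.91 m ✓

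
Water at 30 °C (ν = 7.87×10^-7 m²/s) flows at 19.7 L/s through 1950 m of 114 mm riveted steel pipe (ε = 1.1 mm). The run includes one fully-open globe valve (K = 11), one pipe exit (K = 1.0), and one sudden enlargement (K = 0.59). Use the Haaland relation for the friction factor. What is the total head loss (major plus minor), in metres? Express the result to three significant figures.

V = 4Q/(πD²) = 1.930 m/s; V²/2g = 0.1899 m
Re = 2.80×10^5, ε/D = 0.00965 → f = 0.03773 (Haaland)
Major: h_f = f(L/D)·V²/2g = 0.03773·17105·0.1899 = 122.5 m
Minor: ΣK = 12.6; h_m = ΣK·V²/2g = 2.390 m
Total H_L = 122.5 + 2.390 = 124.9 m

H_L ≈ 125 m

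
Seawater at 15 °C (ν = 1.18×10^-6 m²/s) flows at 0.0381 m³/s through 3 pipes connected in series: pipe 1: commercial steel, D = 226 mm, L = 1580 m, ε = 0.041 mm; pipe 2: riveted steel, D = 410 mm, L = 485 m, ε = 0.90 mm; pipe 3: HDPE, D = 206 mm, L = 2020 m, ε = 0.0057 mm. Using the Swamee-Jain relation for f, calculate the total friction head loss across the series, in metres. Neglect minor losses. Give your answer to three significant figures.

H ≈ 16.0 m

Pipe 1: V = 0.9498 m/s, Re = 1.82×10^5, ε/D = 1.81×10^-4, f = 0.01722, h_1 = f(L/D)V²/2g = 5.536 m
Pipe 2: V = 0.2886 m/s, Re = 1.00×10^5, ε/D = 0.00220, f = 0.02583, h_2 = f(L/D)V²/2g = 0.1297 m
Pipe 3: V = 1.143 m/s, Re = 2.00×10^5, ε/D = 2.77×10^-5, f = 0.01579, h_3 = f(L/D)V²/2g = 10.31 m
Series → Q common, losses add: H = Σh = 15.98 m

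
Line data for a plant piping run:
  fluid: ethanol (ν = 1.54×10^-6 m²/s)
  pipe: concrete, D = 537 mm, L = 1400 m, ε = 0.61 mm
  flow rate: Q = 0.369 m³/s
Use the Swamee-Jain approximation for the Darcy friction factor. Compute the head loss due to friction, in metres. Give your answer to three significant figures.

V = 4Q/(πD²) = 4·0.369/(π·0.537²) = 1.629 m/s
Re = VD/ν = 1.629·0.537/1.54×10^-6 = 5.68×10^5 → turbulent
ε/D = 0.61/537 = 0.00114
Swamee-Jain: f = 0.02086
h_f = f(L/D)V²/(2g) = 0.02086·(1400/0.537)·1.629²/(2·9.81) = 7.357 m

h_f ≈ 7.36 m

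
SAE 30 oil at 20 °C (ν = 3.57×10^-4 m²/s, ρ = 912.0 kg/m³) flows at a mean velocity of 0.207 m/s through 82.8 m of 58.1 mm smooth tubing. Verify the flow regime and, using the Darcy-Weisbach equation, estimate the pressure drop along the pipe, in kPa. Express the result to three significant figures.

Δp ≈ 52.9 kPa

Re = VD/ν = 0.207·0.05810/3.57×10^-4 = 33.7 → laminar (Re < 2300)
f = 64/Re = 1.900
h_f = f(L/D)V²/(2g) = 1.900·(82.8/0.05810)·0.207²/(2·9.81) = 5.913 m
Δp = ρg·h_f = 912.0·9.81·5.913 = 52.90 kPa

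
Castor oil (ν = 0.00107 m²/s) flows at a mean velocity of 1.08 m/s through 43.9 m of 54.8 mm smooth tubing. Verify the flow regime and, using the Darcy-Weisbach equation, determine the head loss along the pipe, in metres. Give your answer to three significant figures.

Re = VD/ν = 1.08·0.05480/0.00107 = 55.3 → laminar (Re < 2300)
f = 64/Re = 1.157
h_f = f(L/D)V²/(2g) = 1.157·(43.9/0.05480)·1.08²/(2·9.81) = 55.11 m

h_f ≈ 55.1 m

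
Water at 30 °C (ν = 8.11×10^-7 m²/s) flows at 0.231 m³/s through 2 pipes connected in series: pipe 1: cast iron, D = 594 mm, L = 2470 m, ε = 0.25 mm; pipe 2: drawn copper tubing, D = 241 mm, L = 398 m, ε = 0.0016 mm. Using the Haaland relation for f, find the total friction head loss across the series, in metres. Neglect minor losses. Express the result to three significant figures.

Pipe 1: V = 0.8336 m/s, Re = 6.11×10^5, ε/D = 4.21×10^-4, f = 0.01689, h_1 = f(L/D)V²/2g = 2.488 m
Pipe 2: V = 5.064 m/s, Re = 1.50×10^6, ε/D = 6.64×10^-6, f = 0.01098, h_2 = f(L/D)V²/2g = 23.71 m
Series → Q common, losses add: H = Σh = 26.20 m

H ≈ 26.2 m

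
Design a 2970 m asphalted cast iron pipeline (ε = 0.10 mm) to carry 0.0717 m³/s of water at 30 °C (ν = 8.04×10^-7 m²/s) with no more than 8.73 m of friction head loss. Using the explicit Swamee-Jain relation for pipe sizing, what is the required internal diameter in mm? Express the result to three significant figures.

Swamee-Jain (Type III): D = 0.66·[ε^1.25·(LQ²/(gh_f))^4.75 + ν·Q^9.4·(L/(gh_f))^5.2]^0.04
LQ²/(gh_f) = 0.1783; L/(gh_f) = 34.68
Term 1 = ε^1.25·(…)^4.75 = 2.77×10^-9; Term 2 = ν·Q^9.4·(…)^5.2 = 1.43×10^-9
D = 0.66·(2.77×10^-9 + 1.43×10^-9)^0.04 = 0.3051 m = 305 mm
Check: V = 0.981 m/s, Re = 3.72×10^5, f = 0.01695, h_f = 8.08 m ≈ 8.73 m ✓

D ≈ 305 mm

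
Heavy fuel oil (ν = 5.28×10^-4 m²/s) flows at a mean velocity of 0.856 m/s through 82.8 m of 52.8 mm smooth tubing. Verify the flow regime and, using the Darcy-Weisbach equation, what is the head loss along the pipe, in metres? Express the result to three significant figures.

h_f ≈ 43.8 m

Re = VD/ν = 0.856·0.05280/5.28×10^-4 = 85.6 → laminar (Re < 2300)
f = 64/Re = 0.7477
h_f = f(L/D)V²/(2g) = 0.7477·(82.8/0.05280)·0.856²/(2·9.81) = 43.79 m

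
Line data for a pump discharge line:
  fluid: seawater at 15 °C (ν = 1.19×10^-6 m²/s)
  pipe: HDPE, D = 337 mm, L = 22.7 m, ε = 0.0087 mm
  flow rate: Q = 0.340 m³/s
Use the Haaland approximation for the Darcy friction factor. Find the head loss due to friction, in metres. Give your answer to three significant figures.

h_f ≈ 0.596 m

V = 4Q/(πD²) = 4·0.340/(π·0.337²) = 3.812 m/s
Re = VD/ν = 3.812·0.337/1.19×10^-6 = 1.08×10^6 → turbulent
ε/D = 0.0087/337 = 2.58×10^-5
Haaland: f = 0.01195
h_f = f(L/D)V²/(2g) = 0.01195·(22.7/0.337)·3.812²/(2·9.81) = 0.5962 m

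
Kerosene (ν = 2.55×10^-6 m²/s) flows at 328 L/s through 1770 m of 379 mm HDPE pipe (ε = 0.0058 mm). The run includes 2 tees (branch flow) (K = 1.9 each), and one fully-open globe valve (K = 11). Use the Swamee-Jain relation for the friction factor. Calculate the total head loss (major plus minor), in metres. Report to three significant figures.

H_L ≈ 33.9 m

V = 4Q/(πD²) = 2.907 m/s; V²/2g = 0.4308 m
Re = 4.32×10^5, ε/D = 1.53×10^-5 → f = 0.01366 (Swamee-Jain)
Major: h_f = f(L/D)·V²/2g = 0.01366·4670·0.4308 = 27.49 m
Minor: ΣK = 14.8; h_m = ΣK·V²/2g = 6.376 m
Total H_L = 27.49 + 6.376 = 33.87 m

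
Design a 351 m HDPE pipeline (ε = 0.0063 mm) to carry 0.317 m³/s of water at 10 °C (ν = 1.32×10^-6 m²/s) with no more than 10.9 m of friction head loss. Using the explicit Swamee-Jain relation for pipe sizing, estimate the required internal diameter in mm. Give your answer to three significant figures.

D ≈ 321 mm

Swamee-Jain (Type III): D = 0.66·[ε^1.25·(LQ²/(gh_f))^4.75 + ν·Q^9.4·(L/(gh_f))^5.2]^0.04
LQ²/(gh_f) = 0.3299; L/(gh_f) = 3.283
Term 1 = ε^1.25·(…)^4.75 = 1.63×10^-9; Term 2 = ν·Q^9.4·(…)^5.2 = 1.30×10^-8
D = 0.66·(1.63×10^-9 + 1.30×10^-8)^0.04 = 0.3208 m = 321 mm
Check: V = 3.92 m/s, Re = 9.53×10^5, f = 0.01216, h_f = 10.4 m ≈ 10.9 m ✓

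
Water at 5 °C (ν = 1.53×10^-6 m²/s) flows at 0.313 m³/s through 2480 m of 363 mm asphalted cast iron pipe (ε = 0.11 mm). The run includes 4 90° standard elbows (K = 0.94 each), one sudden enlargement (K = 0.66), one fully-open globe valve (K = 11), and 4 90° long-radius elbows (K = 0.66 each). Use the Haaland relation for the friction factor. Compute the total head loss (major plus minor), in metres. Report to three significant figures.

H_L ≈ 58.9 m

V = 4Q/(πD²) = 3.024 m/s; V²/2g = 0.4662 m
Re = 7.18×10^5, ε/D = 3.03×10^-4 → f = 0.01585 (Haaland)
Major: h_f = f(L/D)·V²/2g = 0.01585·6832·0.4662 = 50.50 m
Minor: ΣK = 18.1; h_m = ΣK·V²/2g = 8.420 m
Total H_L = 50.50 + 8.420 = 58.92 m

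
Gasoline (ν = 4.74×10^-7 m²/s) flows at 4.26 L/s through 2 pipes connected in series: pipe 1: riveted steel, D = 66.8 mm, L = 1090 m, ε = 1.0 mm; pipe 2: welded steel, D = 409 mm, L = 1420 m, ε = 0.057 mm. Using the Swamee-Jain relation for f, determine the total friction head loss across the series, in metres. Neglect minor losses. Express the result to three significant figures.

H ≈ 54.2 m

Pipe 1: V = 1.216 m/s, Re = 1.71×10^5, ε/D = 0.0150, f = 0.04409, h_1 = f(L/D)V²/2g = 54.18 m
Pipe 2: V = 0.03242 m/s, Re = 2.80×10^4, ε/D = 1.39×10^-4, f = 0.02418, h_2 = f(L/D)V²/2g = 0.004498 m
Series → Q common, losses add: H = Σh = 54.19 m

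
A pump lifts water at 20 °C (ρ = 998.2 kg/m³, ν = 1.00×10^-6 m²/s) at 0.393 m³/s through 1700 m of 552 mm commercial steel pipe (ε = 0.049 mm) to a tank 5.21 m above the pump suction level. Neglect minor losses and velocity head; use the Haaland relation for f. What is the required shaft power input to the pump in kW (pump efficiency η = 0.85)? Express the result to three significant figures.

V = 4Q/(πD²) = 1.642 m/s; Re = 9.06×10^5; ε/D = 8.88×10^-5; f = 0.01327
h_f = f(L/D)V²/2g = 5.618 m
Total head H = z + h_f = 5.21 + 5.618 = 10.83 m
P_hyd = ρgQH = 998.2·9.81·0.393·10.83 = 41.67 kW
P_shaft = P_hyd/η = 41.67/0.85 = 49.03 kW

P_shaft ≈ 49.0 kW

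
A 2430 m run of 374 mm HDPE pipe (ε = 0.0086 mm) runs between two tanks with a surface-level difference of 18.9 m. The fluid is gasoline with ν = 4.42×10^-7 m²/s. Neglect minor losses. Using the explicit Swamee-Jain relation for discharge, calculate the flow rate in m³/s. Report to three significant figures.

Swamee-Jain (Type II): Q = -0.965·√(gD⁵h_f/L)·ln[ε/(3.7D) + √(3.17ν²L/(gD³h_f))]
√(gD⁵h_f/L) = √(9.81·0.374⁵·18.9/2430) = 0.02363
ε/(3.7D) = 6.21×10^-6; √(3.17ν²L/(gD³h_f)) = 1.25×10^-5
Q = -0.965·0.02363·ln(1.867×10^-5) = 0.2483 m³/s
Check: V = 2.26 m/s, Re = 1.91×10^6, f = 0.01121, h_f = 19.0 m ≈ 18.9 m ✓

Q ≈ 0.248 m³/s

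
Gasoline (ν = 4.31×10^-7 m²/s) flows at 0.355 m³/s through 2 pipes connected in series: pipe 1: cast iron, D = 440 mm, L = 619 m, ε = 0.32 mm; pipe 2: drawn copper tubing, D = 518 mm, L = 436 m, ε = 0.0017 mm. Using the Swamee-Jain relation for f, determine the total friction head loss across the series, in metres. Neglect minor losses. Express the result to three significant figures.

Pipe 1: V = 2.335 m/s, Re = 2.38×10^6, ε/D = 7.27×10^-4, f = 0.01842, h_1 = f(L/D)V²/2g = 7.200 m
Pipe 2: V = 1.685 m/s, Re = 2.02×10^6, ε/D = 3.28×10^-6, f = 0.01047, h_2 = f(L/D)V²/2g = 1.275 m
Series → Q common, losses add: H = Σh = 8.474 m

H ≈ 8.47 m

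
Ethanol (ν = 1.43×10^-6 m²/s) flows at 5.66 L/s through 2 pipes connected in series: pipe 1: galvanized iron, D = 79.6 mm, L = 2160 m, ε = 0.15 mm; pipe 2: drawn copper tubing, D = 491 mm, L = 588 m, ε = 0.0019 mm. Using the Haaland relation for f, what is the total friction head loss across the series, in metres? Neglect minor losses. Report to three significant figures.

H ≈ 45.6 m

Pipe 1: V = 1.137 m/s, Re = 6.33×10^4, ε/D = 0.00188, f = 0.02547, h_1 = f(L/D)V²/2g = 45.56 m
Pipe 2: V = 0.02989 m/s, Re = 1.03×10^4, ε/D = 3.87×10^-6, f = 0.03067, h_2 = f(L/D)V²/2g = 0.001673 m
Series → Q common, losses add: H = Σh = 45.57 m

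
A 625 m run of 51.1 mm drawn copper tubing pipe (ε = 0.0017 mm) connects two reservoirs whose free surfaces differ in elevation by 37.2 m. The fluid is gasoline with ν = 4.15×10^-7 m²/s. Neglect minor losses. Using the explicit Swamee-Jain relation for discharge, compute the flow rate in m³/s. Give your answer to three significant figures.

Q ≈ 0.00404 m³/s

Swamee-Jain (Type II): Q = -0.965·√(gD⁵h_f/L)·ln[ε/(3.7D) + √(3.17ν²L/(gD³h_f))]
√(gD⁵h_f/L) = √(9.81·0.0511⁵·37.2/625) = 4.510×10^-4
ε/(3.7D) = 8.99×10^-6; √(3.17ν²L/(gD³h_f)) = 8.37×10^-5
Q = -0.965·4.510×10^-4·ln(9.270×10^-5) = 0.004042 m³/s
Check: V = 1.97 m/s, Re = 2.43×10^5, f = 0.01530, h_f = 37.0 m ≈ 37.2 m ✓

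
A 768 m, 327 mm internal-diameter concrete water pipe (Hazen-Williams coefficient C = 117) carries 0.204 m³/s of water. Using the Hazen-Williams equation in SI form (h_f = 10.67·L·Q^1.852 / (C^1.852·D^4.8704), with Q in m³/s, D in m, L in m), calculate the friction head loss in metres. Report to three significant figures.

h_f = 10.67·768·0.204^1.852 / (117^1.852·0.327^4.8704) = 14.76 m

h_f ≈ 14.8 m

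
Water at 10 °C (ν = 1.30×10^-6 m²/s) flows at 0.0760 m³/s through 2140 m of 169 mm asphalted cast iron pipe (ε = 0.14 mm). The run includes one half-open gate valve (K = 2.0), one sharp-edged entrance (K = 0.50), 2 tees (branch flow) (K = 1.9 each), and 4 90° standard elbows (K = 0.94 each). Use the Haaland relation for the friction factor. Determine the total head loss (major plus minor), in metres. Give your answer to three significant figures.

V = 4Q/(πD²) = 3.388 m/s; V²/2g = 0.5851 m
Re = 4.40×10^5, ε/D = 8.28×10^-4 → f = 0.01948 (Haaland)
Major: h_f = f(L/D)·V²/2g = 0.01948·12663·0.5851 = 144.3 m
Minor: ΣK = 10.1; h_m = ΣK·V²/2g = 5.886 m
Total H_L = 144.3 + 5.886 = 150.2 m

H_L ≈ 150 m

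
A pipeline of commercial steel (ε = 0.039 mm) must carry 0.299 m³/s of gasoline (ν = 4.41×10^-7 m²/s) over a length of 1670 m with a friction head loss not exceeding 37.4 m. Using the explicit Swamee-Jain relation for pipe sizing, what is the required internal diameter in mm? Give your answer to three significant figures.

D ≈ 339 mm

Swamee-Jain (Type III): D = 0.66·[ε^1.25·(LQ²/(gh_f))^4.75 + ν·Q^9.4·(L/(gh_f))^5.2]^0.04
LQ²/(gh_f) = 0.4069; L/(gh_f) = 4.552
Term 1 = ε^1.25·(…)^4.75 = 4.31×10^-8; Term 2 = ν·Q^9.4·(…)^5.2 = 1.37×10^-8
D = 0.66·(4.31×10^-8 + 1.37×10^-8)^0.04 = 0.3386 m = 339 mm
Check: V = 3.32 m/s, Re = 2.55×10^6, f = 0.01299, h_f = 36.0 m ≈ 37.4 m ✓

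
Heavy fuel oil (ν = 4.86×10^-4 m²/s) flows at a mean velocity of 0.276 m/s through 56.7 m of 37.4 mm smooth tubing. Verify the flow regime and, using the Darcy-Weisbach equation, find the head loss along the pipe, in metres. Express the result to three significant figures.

Re = VD/ν = 0.276·0.03740/4.86×10^-4 = 21.2 → laminar (Re < 2300)
f = 64/Re = 3.013
h_f = f(L/D)V²/(2g) = 3.013·(56.7/0.03740)·0.276²/(2·9.81) = 17.74 m

h_f ≈ 17.7 m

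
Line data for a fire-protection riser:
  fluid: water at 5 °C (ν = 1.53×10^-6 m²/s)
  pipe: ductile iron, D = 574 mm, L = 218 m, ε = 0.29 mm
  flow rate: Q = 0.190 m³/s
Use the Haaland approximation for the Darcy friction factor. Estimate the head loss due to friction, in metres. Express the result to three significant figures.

h_f ≈ 0.190 m

V = 4Q/(πD²) = 4·0.190/(π·0.574²) = 0.7342 m/s
Re = VD/ν = 0.7342·0.574/1.53×10^-6 = 2.75×10^5 → turbulent
ε/D = 0.29/574 = 5.05×10^-4
Haaland: f = 0.01821
h_f = f(L/D)V²/(2g) = 0.01821·(218/0.574)·0.7342²/(2·9.81) = 0.1900 m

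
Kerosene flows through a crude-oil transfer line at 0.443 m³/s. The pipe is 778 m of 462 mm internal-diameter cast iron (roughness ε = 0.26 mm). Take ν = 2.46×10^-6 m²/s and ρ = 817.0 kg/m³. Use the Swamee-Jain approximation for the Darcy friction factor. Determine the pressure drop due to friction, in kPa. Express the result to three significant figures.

Δp ≈ 87.3 kPa

V = 4Q/(πD²) = 4·0.443/(π·0.462²) = 2.643 m/s
Re = VD/ν = 2.643·0.462/2.46×10^-6 = 4.96×10^5 → turbulent
ε/D = 0.26/462 = 5.63×10^-4
Swamee-Jain: f = 0.01816
h_f = f(L/D)V²/(2g) = 0.01816·(778/0.462)·2.643²/(2·9.81) = 10.89 m
Δp = ρg·h_f = 817.0·9.81·10.89 = 87.26 kPa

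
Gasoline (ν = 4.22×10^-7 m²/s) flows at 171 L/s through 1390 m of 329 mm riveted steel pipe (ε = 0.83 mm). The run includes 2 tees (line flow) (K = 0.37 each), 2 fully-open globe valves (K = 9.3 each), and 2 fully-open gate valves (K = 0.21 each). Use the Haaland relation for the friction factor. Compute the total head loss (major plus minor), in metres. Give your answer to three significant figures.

H_L ≈ 25.9 m

V = 4Q/(πD²) = 2.011 m/s; V²/2g = 0.2062 m
Re = 1.57×10^6, ε/D = 0.00252 → f = 0.02507 (Haaland)
Major: h_f = f(L/D)·V²/2g = 0.02507·4225·0.2062 = 21.85 m
Minor: ΣK = 19.8; h_m = ΣK·V²/2g = 4.075 m
Total H_L = 21.85 + 4.075 = 25.92 m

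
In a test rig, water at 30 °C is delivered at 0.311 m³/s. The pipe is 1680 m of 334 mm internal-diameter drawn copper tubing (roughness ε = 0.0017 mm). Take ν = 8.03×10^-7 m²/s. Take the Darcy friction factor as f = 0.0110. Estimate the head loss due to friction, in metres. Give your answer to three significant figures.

V = 4Q/(πD²) = 4·0.311/(π·0.334²) = 3.550 m/s
h_f = f(L/D)V²/(2g) = 0.01100·(1680/0.334)·3.550²/(2·9.81) = 35.53 m

h_f ≈ 35.5 m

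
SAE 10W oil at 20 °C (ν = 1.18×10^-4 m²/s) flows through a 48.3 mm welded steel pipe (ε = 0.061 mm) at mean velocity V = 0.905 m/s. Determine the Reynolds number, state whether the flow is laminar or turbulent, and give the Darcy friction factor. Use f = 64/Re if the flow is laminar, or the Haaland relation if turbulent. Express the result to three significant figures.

Re ≈ 370; laminar; f = 64/Re ≈ 0.173

Re = VD/ν = 0.9050·0.0483/1.18×10^-4 = 370
Re < 2300 → laminar → f = 64/Re = 0.1728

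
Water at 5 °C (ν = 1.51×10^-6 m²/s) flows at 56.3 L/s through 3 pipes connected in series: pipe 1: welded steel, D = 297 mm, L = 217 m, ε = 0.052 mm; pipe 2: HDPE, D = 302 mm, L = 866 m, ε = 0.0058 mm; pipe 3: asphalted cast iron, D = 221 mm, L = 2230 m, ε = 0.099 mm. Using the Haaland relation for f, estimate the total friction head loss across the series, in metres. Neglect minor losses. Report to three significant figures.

H ≈ 22.1 m

Pipe 1: V = 0.8127 m/s, Re = 1.60×10^5, ε/D = 1.75×10^-4, f = 0.01726, h_1 = f(L/D)V²/2g = 0.4244 m
Pipe 2: V = 0.7860 m/s, Re = 1.57×10^5, ε/D = 1.92×10^-5, f = 0.01635, h_2 = f(L/D)V²/2g = 1.476 m
Pipe 3: V = 1.468 m/s, Re = 2.15×10^5, ε/D = 4.48×10^-4, f = 0.01824, h_3 = f(L/D)V²/2g = 20.21 m
Series → Q common, losses add: H = Σh = 22.11 m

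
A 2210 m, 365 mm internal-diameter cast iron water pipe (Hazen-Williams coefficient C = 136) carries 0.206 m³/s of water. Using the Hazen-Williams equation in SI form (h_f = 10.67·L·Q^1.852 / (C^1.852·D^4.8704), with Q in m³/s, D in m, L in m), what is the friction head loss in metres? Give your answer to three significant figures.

h_f ≈ 19.2 m

h_f = 10.67·2210·0.206^1.852 / (136^1.852·0.365^4.8704) = 19.16 m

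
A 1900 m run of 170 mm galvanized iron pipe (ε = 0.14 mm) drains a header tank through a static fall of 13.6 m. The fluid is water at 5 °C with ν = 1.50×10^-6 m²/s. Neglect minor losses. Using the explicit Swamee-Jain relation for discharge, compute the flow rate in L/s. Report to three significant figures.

Q ≈ 24.1 L/s

Swamee-Jain (Type II): Q = -0.965·√(gD⁵h_f/L)·ln[ε/(3.7D) + √(3.17ν²L/(gD³h_f))]
√(gD⁵h_f/L) = √(9.81·0.170⁵·13.6/1900) = 0.003158
ε/(3.7D) = 2.23×10^-4; √(3.17ν²L/(gD³h_f)) = 1.44×10^-4
Q = -0.965·0.003158·ln(3.664×10^-4) = 0.02411 m³/s
Check: V = 1.06 m/s, Re = 1.20×10^5, f = 0.02132, h_f = 13.7 m ≈ 13.6 m ✓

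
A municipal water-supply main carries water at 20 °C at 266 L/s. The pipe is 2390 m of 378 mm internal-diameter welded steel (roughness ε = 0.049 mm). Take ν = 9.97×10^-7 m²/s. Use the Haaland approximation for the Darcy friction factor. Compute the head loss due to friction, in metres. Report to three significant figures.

V = 4Q/(πD²) = 4·0.266/(π·0.378²) = 2.370 m/s
Re = VD/ν = 2.370·0.378/9.97×10^-7 = 8.99×10^5 → turbulent
ε/D = 0.049/378 = 1.30×10^-4
Haaland: f = 0.01385
h_f = f(L/D)V²/(2g) = 0.01385·(2390/0.378)·2.370²/(2·9.81) = 25.07 m

h_f ≈ 25.1 m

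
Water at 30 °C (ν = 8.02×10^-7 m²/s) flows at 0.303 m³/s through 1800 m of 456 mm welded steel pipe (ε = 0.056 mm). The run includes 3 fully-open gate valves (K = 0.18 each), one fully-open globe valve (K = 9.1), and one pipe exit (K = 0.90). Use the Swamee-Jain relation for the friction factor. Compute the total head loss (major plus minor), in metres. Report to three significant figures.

V = 4Q/(πD²) = 1.855 m/s; V²/2g = 0.1754 m
Re = 1.05×10^6, ε/D = 1.23×10^-4 → f = 0.01378 (Swamee-Jain)
Major: h_f = f(L/D)·V²/2g = 0.01378·3947·0.1754 = 9.541 m
Minor: ΣK = 10.5; h_m = ΣK·V²/2g = 1.849 m
Total H_L = 9.541 + 1.849 = 11.39 m

H_L ≈ 11.4 m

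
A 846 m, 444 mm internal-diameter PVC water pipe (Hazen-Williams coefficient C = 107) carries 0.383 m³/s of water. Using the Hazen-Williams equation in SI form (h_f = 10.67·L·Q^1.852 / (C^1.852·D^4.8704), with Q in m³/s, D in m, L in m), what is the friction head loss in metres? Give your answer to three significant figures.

h_f ≈ 13.9 m

h_f = 10.67·846·0.383^1.852 / (107^1.852·0.444^4.8704) = 13.89 m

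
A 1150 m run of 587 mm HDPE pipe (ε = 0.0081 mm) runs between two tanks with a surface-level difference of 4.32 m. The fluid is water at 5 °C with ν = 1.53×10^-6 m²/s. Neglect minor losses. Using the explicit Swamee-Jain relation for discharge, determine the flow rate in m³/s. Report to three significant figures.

Q ≈ 0.501 m³/s

Swamee-Jain (Type II): Q = -0.965·√(gD⁵h_f/L)·ln[ε/(3.7D) + √(3.17ν²L/(gD³h_f))]
√(gD⁵h_f/L) = √(9.81·0.587⁵·4.32/1150) = 0.05068
ε/(3.7D) = 3.73×10^-6; √(3.17ν²L/(gD³h_f)) = 3.16×10^-5
Q = -0.965·0.05068·ln(3.528×10^-5) = 0.5014 m³/s
Check: V = 1.85 m/s, Re = 7.11×10^5, f = 0.01258, h_f = 4.31 m ≈ 4.32 m ✓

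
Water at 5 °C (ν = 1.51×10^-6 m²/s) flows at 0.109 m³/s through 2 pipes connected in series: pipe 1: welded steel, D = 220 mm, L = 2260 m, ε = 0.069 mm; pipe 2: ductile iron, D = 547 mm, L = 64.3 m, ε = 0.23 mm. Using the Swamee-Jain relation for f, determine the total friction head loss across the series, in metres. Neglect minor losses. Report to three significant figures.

H ≈ 71.9 m

Pipe 1: V = 2.867 m/s, Re = 4.18×10^5, ε/D = 3.14×10^-4, f = 0.01669, h_1 = f(L/D)V²/2g = 71.86 m
Pipe 2: V = 0.4638 m/s, Re = 1.68×10^5, ε/D = 4.20×10^-4, f = 0.01884, h_2 = f(L/D)V²/2g = 0.02428 m
Series → Q common, losses add: H = Σh = 71.88 m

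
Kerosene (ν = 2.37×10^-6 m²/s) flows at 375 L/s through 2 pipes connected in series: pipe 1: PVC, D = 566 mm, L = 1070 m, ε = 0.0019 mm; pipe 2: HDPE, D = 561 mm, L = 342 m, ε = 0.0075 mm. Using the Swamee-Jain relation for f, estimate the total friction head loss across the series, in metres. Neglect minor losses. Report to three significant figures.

H ≈ 4.00 m

Pipe 1: V = 1.490 m/s, Re = 3.56×10^5, ε/D = 3.36×10^-6, f = 0.01397, h_1 = f(L/D)V²/2g = 2.990 m
Pipe 2: V = 1.517 m/s, Re = 3.59×10^5, ε/D = 1.34×10^-5, f = 0.01408, h_2 = f(L/D)V²/2g = 1.007 m
Series → Q common, losses add: H = Σh = 3.996 m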